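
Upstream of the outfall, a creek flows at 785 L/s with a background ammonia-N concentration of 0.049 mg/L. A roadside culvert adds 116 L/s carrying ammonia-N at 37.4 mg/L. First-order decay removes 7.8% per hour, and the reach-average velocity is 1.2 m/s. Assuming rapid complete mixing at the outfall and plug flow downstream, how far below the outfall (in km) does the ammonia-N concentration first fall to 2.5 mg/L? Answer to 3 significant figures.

After mixing, C = (785.0·0.04900 + 116.0·37.40) / 901.0 = 4377/901.0 = 4.858 mg/L.
7.8%/h lost → k = −ln(1 − 0.078) = 0.08121 h⁻¹.
Set 4.858·exp(−k·t) = 2.5 → t = ln(4.858/2.5)/k = 29450 s = 8.180 h.
Distance = v·t = 1.2·29450 = 35340 m = 35.34 km.

35.3 km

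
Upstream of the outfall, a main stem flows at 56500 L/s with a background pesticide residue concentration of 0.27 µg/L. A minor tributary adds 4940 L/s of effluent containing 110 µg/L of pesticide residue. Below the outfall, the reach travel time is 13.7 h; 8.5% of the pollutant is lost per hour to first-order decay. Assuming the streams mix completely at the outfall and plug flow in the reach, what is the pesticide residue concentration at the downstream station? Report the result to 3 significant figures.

2.69 µg/L

After mixing, C = (56500·0.2700 + 4940·110.0) / 61440 = 558700/61440 = 9.093 µg/L.
8.5%/h lost → k = −ln(1 − 0.085) = 0.08883 h⁻¹.
Decay over the reach: 9.093·exp(−kt) = 9.093·0.2961 = 2.693 µg/L.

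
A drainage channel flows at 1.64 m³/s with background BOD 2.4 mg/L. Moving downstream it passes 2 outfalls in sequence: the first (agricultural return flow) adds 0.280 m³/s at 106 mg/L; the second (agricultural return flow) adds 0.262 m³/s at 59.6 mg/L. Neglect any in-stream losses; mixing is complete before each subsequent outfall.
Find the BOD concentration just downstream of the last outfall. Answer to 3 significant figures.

Outfall 1: combined Q = 1.920 m³/s; C = (1.640·2.400 + 0.2800·106.0)/1.920 = 17.51 mg/L.
Outfall 2: combined Q = 2.182 m³/s; C = (1.920·17.51 + 0.2620·59.60)/2.182 = 22.56 mg/L.

22.6 mg/L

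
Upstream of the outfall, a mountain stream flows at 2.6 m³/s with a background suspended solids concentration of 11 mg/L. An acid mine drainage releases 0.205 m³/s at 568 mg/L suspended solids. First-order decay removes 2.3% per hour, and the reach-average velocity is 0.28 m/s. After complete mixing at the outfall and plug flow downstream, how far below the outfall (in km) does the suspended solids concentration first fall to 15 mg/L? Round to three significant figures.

53.6 km

Conservation of mass: C = (2.600·11.00 + 0.2050·568.0) / 2.805 = 145.0/2.805 = 51.71 mg/L.
2.3%/h lost → k = −ln(1 − 0.023) = 0.02327 h⁻¹.
Set 51.71·exp(−k·t) = 15 → t = ln(51.71/15)/k = 191500 s = 53.19 h.
Distance = v·t = 0.28·191500 = 53610 m = 53.61 km.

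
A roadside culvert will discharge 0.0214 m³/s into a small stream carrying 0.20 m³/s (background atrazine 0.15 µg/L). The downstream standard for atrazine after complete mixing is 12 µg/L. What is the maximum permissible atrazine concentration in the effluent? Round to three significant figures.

At the limit, (Qr·Cr + Qe·Cₑ)/(Qr + Qe) = 12:
Cₑ = (0.2214·12 − 0.2000·0.1500) / 0.02140 = 122.7 µg/L.

123 µg/L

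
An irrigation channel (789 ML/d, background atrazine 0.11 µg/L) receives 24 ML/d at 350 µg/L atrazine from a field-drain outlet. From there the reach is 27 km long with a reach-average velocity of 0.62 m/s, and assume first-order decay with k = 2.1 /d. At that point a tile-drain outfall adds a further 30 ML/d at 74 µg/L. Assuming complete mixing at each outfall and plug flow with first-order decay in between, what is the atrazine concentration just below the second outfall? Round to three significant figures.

6.13 µg/L

Conservation of mass: C = (789.0·0.1100 + 24.00·350.0) / 813.0 = 8487/813.0 = 10.44 µg/L; combined flow 813.0 ML/d.
Travel time t = 27·1000 / 0.62 = 43550 s = 12.10 h.
Applying C = C₀e^(−kt): 10.44 × 0.3470 = 3.622 µg/L.
Second outfall: C = (813.0·3.622 + 30.00·74.00)/843.0 = 6.127 µg/L.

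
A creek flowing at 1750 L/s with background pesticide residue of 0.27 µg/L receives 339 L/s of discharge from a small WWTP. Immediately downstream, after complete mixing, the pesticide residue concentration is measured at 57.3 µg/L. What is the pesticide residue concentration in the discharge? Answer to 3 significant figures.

352 µg/L

Mass balance: 1750·0.2700 + 339.0·Cₑ = 2089·57.30
→ Cₑ = (2089·57.30 − 1750·0.2700) / 339.0 = 351.7 µg/L.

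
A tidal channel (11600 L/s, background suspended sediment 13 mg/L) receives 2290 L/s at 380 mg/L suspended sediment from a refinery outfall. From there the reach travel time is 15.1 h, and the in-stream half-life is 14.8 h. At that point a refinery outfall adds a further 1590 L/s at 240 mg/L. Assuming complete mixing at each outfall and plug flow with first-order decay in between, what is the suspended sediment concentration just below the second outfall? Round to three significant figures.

Flow-weighted average: C = (11600·13.00 + 2290·380.0) / 13890 = 1021000/13890 = 73.51 mg/L; combined flow 13890 L/s.
Half-life 14.8 h → k = ln 2 / 14.8 = 0.04683 h⁻¹ = 1.124 d⁻¹.
Decay over the reach: 73.51·exp(−kt) = 73.51·0.4930 = 36.24 mg/L.
Second outfall: C = (13890·36.24 + 1590·240.0)/15480 = 57.17 mg/L.

57.2 mg/L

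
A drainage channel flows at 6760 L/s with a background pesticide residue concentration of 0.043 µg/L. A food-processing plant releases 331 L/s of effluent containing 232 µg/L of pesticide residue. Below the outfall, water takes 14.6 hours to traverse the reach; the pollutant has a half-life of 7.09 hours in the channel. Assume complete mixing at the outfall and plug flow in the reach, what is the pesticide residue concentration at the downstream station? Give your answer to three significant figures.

2.61 µg/L

Flow-weighted average: C = (6760·0.04300 + 331.0·232.0) / 7091 = 77080/7091 = 10.87 µg/L.
Half-life 7.09 h → k = ln 2 / 7.09 = 0.09776 h⁻¹ = 2.346 d⁻¹.
Applying C = C₀e^(−kt): 10.87 × 0.2399 = 2.608 µg/L.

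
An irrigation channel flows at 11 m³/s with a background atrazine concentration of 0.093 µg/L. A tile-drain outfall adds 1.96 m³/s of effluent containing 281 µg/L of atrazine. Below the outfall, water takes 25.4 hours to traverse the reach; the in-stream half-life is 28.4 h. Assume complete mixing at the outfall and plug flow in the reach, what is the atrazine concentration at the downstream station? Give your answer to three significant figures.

22.9 µg/L

Flow-weighted average: C = (11.00·0.09300 + 1.960·281.0) / 12.96 = 551.8/12.96 = 42.58 µg/L.
Half-life 28.4 h → k = ln 2 / 28.4 = 0.02441 h⁻¹ = 0.5858 d⁻¹.
Decay over the reach: 42.58·exp(−kt) = 42.58·0.5380 = 22.91 µg/L.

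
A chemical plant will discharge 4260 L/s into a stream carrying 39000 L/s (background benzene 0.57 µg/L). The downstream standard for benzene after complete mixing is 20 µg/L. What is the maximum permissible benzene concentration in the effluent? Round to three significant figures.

198 µg/L

At the limit, (Qr·Cr + Qe·Cₑ)/(Qr + Qe) = 20:
Cₑ = (43260·20 − 39000·0.5700) / 4260 = 197.9 µg/L.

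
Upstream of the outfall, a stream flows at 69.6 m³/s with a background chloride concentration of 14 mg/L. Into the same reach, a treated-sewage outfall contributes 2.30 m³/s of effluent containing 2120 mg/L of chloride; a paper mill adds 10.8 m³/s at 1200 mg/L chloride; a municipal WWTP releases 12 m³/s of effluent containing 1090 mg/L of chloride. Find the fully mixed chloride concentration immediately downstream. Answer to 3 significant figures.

337 mg/L

Mass balance: C = (69.60·14.00 + 2.300·2120 + 10.80·1200 + 12.00·1090) / 94.70 = 31890/94.70 = 336.8 mg/L.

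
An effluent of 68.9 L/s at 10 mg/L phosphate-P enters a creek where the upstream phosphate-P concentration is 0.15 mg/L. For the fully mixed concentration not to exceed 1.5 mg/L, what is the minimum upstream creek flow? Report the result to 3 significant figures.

Set C_mix = 1.5: (Q·0.1500 + 68.90·10.00) / (Q + 68.90) = 1.5
→ Q = 68.90·(10.00 − 1.5)/(1.5 − 0.1500) = 433.8 L/s.

434 L/s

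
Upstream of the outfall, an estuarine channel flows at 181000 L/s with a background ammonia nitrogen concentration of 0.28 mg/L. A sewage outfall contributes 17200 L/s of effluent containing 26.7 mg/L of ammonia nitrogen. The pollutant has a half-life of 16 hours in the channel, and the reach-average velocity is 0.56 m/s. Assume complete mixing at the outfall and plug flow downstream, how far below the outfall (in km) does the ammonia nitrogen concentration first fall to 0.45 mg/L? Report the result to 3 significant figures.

81.1 km

Conservation of mass: C = (181000·0.2800 + 17200·26.70) / 198200 = 509900/198200 = 2.573 mg/L.
Half-life 16 h → k = ln 2 / 16 = 0.04332 h⁻¹ = 1.040 d⁻¹.
Set 2.573·exp(−k·t) = 0.45 → t = ln(2.573/0.45)/k = 144900 s = 40.25 h.
Distance = v·t = 0.56·144900 = 81130 m = 81.13 km.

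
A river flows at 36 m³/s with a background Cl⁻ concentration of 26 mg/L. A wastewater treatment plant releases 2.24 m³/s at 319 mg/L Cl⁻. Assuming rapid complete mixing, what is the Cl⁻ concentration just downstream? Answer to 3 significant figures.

43.2 mg/L

After mixing, C = (36.00·26.00 + 2.240·319.0) / 38.24 = 1651/38.24 = 43.16 mg/L.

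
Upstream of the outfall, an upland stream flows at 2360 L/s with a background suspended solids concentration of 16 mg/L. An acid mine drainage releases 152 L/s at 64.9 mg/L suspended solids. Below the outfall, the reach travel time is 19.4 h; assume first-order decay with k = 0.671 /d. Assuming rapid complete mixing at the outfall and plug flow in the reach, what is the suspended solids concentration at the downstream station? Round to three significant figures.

11.0 mg/L

Mixed concentration C = ΣQC/ΣQ = (2360·16.00 + 152.0·64.90) / 2512 = 47620/2512 = 18.96 mg/L.
Applying C = C₀e^(−kt): 18.96 × 0.5814 = 11.02 mg/L.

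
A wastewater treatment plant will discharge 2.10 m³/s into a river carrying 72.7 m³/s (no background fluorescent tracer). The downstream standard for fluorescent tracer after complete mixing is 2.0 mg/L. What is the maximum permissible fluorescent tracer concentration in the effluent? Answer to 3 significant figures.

At the limit, (Qr·Cr + Qe·Cₑ)/(Qr + Qe) = 2.0:
Cₑ = (74.80·2.0 − 72.70·0) / 2.100 = 71.24 mg/L.

71.2 mg/L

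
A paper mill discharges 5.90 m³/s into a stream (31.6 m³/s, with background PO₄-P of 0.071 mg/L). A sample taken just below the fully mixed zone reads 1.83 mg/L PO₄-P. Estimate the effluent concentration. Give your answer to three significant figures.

11.3 mg/L

Mass balance: 31.60·0.07100 + 5.900·Cₑ = 37.50·1.830
→ Cₑ = (37.50·1.830 − 31.60·0.07100) / 5.900 = 11.25 mg/L.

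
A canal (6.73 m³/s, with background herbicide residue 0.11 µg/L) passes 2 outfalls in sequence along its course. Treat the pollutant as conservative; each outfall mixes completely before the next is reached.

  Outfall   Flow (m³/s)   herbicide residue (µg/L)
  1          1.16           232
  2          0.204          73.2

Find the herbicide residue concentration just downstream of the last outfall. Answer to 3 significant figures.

35.2 µg/L

Outfall 1: combined Q = 7.890 m³/s; C = (6.730·0.1100 + 1.160·232.0)/7.890 = 34.20 µg/L.
Outfall 2: combined Q = 8.094 m³/s; C = (7.890·34.20 + 0.2040·73.20)/8.094 = 35.19 µg/L.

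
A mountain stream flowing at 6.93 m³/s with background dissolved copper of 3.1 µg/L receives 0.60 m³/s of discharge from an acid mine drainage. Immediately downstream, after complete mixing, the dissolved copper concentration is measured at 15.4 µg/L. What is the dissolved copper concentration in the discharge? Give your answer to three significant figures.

Mass balance: 6.930·3.100 + 0.6000·Cₑ = 7.530·15.40
→ Cₑ = (7.530·15.40 − 6.930·3.100) / 0.6000 = 157.5 µg/L.

157 µg/L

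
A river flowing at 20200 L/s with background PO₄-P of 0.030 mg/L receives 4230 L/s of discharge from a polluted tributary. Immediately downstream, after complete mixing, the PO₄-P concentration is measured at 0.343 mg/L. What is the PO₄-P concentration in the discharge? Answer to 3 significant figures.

1.84 mg/L

Mass balance: 20200·0.03000 + 4230·Cₑ = 24430·0.3430
→ Cₑ = (24430·0.3430 − 20200·0.03000) / 4230 = 1.838 mg/L.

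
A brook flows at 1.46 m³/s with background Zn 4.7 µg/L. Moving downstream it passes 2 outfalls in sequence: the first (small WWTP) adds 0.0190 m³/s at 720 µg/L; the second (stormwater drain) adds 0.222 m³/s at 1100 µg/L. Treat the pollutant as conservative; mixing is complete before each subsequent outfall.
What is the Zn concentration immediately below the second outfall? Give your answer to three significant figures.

156 µg/L

Below outfall 1: Q → 1.479 m³/s, C = (1.460·4.700 + 0.01900·720.0)/1.479 = 13.89 µg/L.
Below outfall 2: Q → 1.701 m³/s, C = (1.479·13.89 + 0.2220·1100)/1.701 = 155.6 µg/L.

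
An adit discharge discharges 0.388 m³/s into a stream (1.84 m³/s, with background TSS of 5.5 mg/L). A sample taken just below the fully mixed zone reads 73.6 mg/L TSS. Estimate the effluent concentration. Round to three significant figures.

Mass balance: 1.840·5.500 + 0.3880·Cₑ = 2.228·73.60
→ Cₑ = (2.228·73.60 − 1.840·5.500) / 0.3880 = 396.5 mg/L.

397 mg/L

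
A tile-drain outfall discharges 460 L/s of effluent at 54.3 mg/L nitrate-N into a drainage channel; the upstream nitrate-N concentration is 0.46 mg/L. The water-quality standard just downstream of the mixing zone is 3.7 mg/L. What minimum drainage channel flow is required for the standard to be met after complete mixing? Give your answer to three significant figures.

7180 L/s

Set C_mix = 3.7: (Q·0.4600 + 460.0·54.30) / (Q + 460.0) = 3.7
→ Q = 460.0·(54.30 − 3.7)/(3.7 − 0.4600) = 7184 L/s.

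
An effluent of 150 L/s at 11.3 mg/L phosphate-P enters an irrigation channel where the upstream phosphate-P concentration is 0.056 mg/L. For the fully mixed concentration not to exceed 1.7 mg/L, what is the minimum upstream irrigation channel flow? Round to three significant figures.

Set C_mix = 1.7: (Q·0.05600 + 150.0·11.30) / (Q + 150.0) = 1.7
→ Q = 150.0·(11.30 − 1.7)/(1.7 − 0.05600) = 875.9 L/s.

876 L/s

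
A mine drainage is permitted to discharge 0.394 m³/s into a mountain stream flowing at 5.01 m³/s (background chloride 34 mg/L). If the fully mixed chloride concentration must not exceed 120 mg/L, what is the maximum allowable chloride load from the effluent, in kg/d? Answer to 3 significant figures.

Mass balance at the limit: 5.010·34.00 + 0.3940·Cₑ = 5.404·120 → Cₑ = 1214 mg/L.
Load = 0.3940 m³/s × 1214 g/m³ × 86 400 s/d = 41310 kg/d.

41300 kg/d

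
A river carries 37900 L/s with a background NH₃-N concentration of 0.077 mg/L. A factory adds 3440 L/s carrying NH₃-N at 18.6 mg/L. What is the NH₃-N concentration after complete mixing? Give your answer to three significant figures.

After mixing, C = (37900·0.07700 + 3440·18.60) / 41340 = 66900/41340 = 1.618 mg/L.

1.62 mg/L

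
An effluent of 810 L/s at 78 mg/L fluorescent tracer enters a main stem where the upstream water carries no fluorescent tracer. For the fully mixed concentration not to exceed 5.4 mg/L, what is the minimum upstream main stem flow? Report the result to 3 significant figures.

10900 L/s

Set C_mix = 5.4: (Q·0 + 810.0·78.00) / (Q + 810.0) = 5.4
→ Q = 810.0·(78.00 − 5.4)/(5.4 − 0) = 10890 L/s.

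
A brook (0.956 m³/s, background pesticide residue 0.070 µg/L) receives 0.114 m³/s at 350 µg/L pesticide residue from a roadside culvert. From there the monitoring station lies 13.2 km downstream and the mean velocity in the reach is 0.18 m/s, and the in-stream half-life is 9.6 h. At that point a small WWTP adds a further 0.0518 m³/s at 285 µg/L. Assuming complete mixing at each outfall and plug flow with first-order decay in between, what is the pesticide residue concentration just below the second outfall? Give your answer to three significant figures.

Conservation of mass: C = (0.9560·0.07000 + 0.1140·350.0) / 1.070 = 39.97/1.070 = 37.35 µg/L; combined flow 1.070 m³/s.
Travel time t = 13.2·1000 / 0.18 = 73330 s = 20.37 h.
Half-life 9.6 h → k = ln 2 / 9.6 = 0.07220 h⁻¹ = 1.733 d⁻¹.
Applying C = C₀e^(−kt): 37.35 × 0.2297 = 8.581 µg/L.
Second outfall: C = (1.070·8.581 + 0.05180·285.0)/1.122 = 21.35 µg/L.

21.3 µg/L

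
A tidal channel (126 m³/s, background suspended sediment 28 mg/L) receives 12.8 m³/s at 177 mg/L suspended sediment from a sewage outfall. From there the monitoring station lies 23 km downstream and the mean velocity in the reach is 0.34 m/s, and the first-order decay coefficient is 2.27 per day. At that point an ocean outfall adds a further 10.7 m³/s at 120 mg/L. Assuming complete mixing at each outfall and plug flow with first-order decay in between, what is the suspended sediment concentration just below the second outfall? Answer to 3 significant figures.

After mixing, C = (126.0·28.00 + 12.80·177.0) / 138.8 = 5794/138.8 = 41.74 mg/L; combined flow 138.8 m³/s.
Travel time t = 23·1000 / 0.34 = 67650 s = 18.79 h.
After decay, C = 41.74 × e^(−kt) = 41.74 × 0.1691 = 7.058 mg/L.
Second outfall: C = (138.8·7.058 + 10.70·120.0)/149.5 = 15.14 mg/L.

15.1 mg/L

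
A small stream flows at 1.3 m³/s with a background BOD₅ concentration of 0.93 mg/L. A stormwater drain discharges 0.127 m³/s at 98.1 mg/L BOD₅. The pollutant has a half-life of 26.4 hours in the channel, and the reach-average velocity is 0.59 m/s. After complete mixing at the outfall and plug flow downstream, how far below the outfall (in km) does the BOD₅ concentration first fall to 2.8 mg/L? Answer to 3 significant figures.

Mixed concentration C = ΣQC/ΣQ = (1.300·0.9300 + 0.1270·98.10) / 1.427 = 13.67/1.427 = 9.578 mg/L.
Half-life 26.4 h → k = ln 2 / 26.4 = 0.02626 h⁻¹ = 0.6301 d⁻¹.
Set 9.578·exp(−k·t) = 2.8 → t = ln(9.578/2.8)/k = 168600 s = 46.84 h.
Distance = v·t = 0.59·168600 = 99490 m = 99.49 km.

99.5 km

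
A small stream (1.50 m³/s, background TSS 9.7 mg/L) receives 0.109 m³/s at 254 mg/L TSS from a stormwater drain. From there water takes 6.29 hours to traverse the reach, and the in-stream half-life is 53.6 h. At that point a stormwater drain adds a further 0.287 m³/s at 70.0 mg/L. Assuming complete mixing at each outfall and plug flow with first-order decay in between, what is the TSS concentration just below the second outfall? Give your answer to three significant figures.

31.1 mg/L

Flow-weighted average: C = (1.500·9.700 + 0.1090·254.0) / 1.609 = 42.24/1.609 = 26.25 mg/L; combined flow 1.609 m³/s.
Half-life 53.6 h → k = ln 2 / 53.6 = 0.01293 h⁻¹ = 0.3104 d⁻¹.
After decay, C = 26.25 × e^(−kt) = 26.25 × 0.9219 = 24.20 mg/L.
At the second outfall, C = (1.609·24.20 + 0.2870·70.00) / (1.609 + 0.2870) = 31.13 mg/L.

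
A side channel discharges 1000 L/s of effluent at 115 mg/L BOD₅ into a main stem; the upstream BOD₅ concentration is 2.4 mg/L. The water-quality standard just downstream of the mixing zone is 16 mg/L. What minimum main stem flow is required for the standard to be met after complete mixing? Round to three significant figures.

7280 L/s

Set C_mix = 16: (Q·2.400 + 1000·115.0) / (Q + 1000) = 16
→ Q = 1000·(115.0 − 16)/(16 − 2.400) = 7279 L/s.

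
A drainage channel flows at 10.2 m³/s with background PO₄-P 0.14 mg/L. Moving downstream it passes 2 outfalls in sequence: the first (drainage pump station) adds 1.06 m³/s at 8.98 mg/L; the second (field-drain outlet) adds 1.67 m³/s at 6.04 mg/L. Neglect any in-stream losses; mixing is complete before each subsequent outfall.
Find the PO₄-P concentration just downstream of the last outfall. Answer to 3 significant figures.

Below outfall 1: Q → 11.26 m³/s, C = (10.20·0.1400 + 1.060·8.980)/11.26 = 0.9722 mg/L.
Below outfall 2: Q → 12.93 m³/s, C = (11.26·0.9722 + 1.670·6.040)/12.93 = 1.627 mg/L.

1.63 mg/L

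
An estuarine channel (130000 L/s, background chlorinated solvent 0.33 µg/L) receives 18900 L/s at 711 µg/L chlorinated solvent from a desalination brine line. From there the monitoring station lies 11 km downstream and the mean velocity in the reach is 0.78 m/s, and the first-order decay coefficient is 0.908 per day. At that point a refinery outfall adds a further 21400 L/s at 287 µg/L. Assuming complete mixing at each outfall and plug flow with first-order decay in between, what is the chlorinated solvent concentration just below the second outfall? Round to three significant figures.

104 µg/L

Mixed concentration C = ΣQC/ΣQ = (130000·0.3300 + 18900·711.0) / 148900 = 13480000/148900 = 90.54 µg/L; combined flow 148900 L/s.
Travel time t = 11·1000 / 0.78 = 14100 s = 3.917 h.
Applying C = C₀e^(−kt): 90.54 × 0.8623 = 78.06 µg/L.
Second outfall: C = (148900·78.06 + 21400·287.0)/170300 = 104.3 µg/L.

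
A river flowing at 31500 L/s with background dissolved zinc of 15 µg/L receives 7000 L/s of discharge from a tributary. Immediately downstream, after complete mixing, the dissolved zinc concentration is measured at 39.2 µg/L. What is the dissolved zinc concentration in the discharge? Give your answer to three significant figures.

148 µg/L

Mass balance: 31500·15.00 + 7000·Cₑ = 38500·39.20
→ Cₑ = (38500·39.20 − 31500·15.00) / 7000 = 148.1 µg/L.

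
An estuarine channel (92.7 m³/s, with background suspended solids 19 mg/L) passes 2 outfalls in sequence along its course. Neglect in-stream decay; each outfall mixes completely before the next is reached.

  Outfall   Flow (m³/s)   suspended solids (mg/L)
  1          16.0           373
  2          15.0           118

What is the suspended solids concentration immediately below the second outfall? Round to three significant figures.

Outfall 1: combined Q = 108.7 m³/s; C = (92.70·19.00 + 16.00·373.0)/108.7 = 71.11 mg/L.
Outfall 2: combined Q = 123.7 m³/s; C = (108.7·71.11 + 15.00·118.0)/123.7 = 76.79 mg/L.

76.8 mg/L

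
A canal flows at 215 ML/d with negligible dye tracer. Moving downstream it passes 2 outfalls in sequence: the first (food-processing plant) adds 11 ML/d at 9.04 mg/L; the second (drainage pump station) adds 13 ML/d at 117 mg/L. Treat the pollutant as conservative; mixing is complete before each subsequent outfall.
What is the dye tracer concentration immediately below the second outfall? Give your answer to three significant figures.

6.78 mg/L

Below outfall 1: Q → 226.0 ML/d, C = (215.0·0 + 11.00·9.040)/226.0 = 0.4400 mg/L.
Below outfall 2: Q → 239.0 ML/d, C = (226.0·0.4400 + 13.00·117.0)/239.0 = 6.780 mg/L.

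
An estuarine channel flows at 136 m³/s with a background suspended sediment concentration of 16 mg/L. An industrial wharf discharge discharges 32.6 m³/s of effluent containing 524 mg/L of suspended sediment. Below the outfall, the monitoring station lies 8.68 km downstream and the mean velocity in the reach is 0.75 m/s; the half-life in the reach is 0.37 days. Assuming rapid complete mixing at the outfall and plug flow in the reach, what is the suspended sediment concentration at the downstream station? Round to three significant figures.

88.9 mg/L

Flow-weighted average: C = (136.0·16.00 + 32.60·524.0) / 168.6 = 19260/168.6 = 114.2 mg/L.
Travel time t = 8.68·1000 / 0.75 = 11570 s = 3.215 h.
Half-life 0.37 d → k = ln 2 / 0.37 = 1.873 d⁻¹.
After decay, C = 114.2 × e^(−kt) = 114.2 × 0.7781 = 88.88 mg/L.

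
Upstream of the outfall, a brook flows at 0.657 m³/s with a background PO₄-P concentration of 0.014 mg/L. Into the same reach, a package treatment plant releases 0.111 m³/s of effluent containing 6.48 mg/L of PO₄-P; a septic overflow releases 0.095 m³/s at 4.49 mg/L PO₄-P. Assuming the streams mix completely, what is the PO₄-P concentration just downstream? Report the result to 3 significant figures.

Mixed concentration C = ΣQC/ΣQ = (0.6570·0.01400 + 0.1110·6.480 + 0.09500·4.490) / 0.8630 = 1.155/0.8630 = 1.338 mg/L.

1.34 mg/L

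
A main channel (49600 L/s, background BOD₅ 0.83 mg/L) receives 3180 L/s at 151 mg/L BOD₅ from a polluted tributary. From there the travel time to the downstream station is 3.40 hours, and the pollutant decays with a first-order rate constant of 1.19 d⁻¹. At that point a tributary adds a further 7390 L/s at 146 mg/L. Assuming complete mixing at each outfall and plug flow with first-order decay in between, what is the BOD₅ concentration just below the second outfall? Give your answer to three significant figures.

25.3 mg/L

After mixing, C = (49600·0.8300 + 3180·151.0) / 52780 = 521300/52780 = 9.878 mg/L; combined flow 52780 L/s.
After decay, C = 9.878 × e^(−kt) = 9.878 × 0.8449 = 8.345 mg/L.
At the second outfall, C = (52780·8.345 + 7390·146.0) / (52780 + 7390) = 25.25 mg/L.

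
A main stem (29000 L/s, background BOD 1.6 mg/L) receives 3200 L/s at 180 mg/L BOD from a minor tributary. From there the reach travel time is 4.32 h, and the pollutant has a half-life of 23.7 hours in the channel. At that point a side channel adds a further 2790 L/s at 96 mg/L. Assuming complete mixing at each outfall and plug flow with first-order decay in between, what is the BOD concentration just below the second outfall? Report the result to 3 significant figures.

Conservation of mass: C = (29000·1.600 + 3200·180.0) / 32200 = 622400/32200 = 19.33 mg/L; combined flow 32200 L/s.
Half-life 23.7 h → k = ln 2 / 23.7 = 0.02925 h⁻¹ = 0.7019 d⁻¹.
After decay, C = 19.33 × e^(−kt) = 19.33 × 0.8813 = 17.04 mg/L.
At the second outfall, C = (32200·17.04 + 2790·96.00) / (32200 + 2790) = 23.33 mg/L.

23.3 mg/L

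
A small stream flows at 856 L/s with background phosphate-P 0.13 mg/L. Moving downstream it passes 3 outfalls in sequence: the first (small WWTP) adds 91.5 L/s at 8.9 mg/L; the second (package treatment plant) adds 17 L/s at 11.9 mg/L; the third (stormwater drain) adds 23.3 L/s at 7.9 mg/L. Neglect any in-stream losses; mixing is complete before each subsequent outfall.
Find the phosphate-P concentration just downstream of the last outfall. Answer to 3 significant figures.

After outfall 1: Q = 856.0 + 91.50 = 947.5 L/s; C = (856.0·0.1300 + 91.50·8.900)/947.5 = 0.9769 mg/L.
After outfall 2: Q = 947.5 + 17.00 = 964.5 L/s; C = (947.5·0.9769 + 17.00·11.90)/964.5 = 1.169 mg/L.
After outfall 3: Q = 964.5 + 23.30 = 987.8 L/s; C = (964.5·1.169 + 23.30·7.900)/987.8 = 1.328 mg/L.

1.33 mg/L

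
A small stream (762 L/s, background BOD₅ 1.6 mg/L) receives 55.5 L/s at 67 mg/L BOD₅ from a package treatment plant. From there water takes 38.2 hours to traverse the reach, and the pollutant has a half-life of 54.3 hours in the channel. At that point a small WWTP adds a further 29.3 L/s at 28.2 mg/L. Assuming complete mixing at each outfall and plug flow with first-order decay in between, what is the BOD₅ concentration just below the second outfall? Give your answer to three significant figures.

4.56 mg/L

Conservation of mass: C = (762.0·1.600 + 55.50·67.00) / 817.5 = 4938/817.5 = 6.040 mg/L; combined flow 817.5 L/s.
Half-life 54.3 h → k = ln 2 / 54.3 = 0.01277 h⁻¹ = 0.3064 d⁻¹.
After decay, C = 6.040 × e^(−kt) = 6.040 × 0.6141 = 3.709 mg/L.
Second outfall: C = (817.5·3.709 + 29.30·28.20)/846.8 = 4.556 mg/L.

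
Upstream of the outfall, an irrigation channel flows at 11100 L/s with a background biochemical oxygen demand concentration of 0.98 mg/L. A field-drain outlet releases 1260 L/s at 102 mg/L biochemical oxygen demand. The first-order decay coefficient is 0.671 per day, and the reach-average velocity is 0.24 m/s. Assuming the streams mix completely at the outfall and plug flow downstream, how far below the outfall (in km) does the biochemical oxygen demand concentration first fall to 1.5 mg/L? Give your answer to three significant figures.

62.3 km

After mixing, C = (11100·0.9800 + 1260·102.0) / 12360 = 139400/12360 = 11.28 mg/L.
Set 11.28·exp(−k·t) = 1.5 → t = ln(11.28/1.5)/k = 259800 s = 72.16 h.
Distance = v·t = 0.24·259800 = 62340 m = 62.34 km.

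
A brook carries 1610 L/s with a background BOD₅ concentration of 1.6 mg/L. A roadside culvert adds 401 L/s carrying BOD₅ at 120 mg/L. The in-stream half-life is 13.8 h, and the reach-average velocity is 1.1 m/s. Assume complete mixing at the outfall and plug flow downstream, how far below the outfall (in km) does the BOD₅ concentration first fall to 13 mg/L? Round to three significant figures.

52.2 km

Mass balance: C = (1610·1.600 + 401.0·120.0) / 2011 = 50700/2011 = 25.21 mg/L.
Half-life 13.8 h → k = ln 2 / 13.8 = 0.05023 h⁻¹ = 1.205 d⁻¹.
Set 25.21·exp(−k·t) = 13 → t = ln(25.21/13)/k = 47470 s = 13.19 h.
Distance = v·t = 1.1·47470 = 52210 m = 52.21 km.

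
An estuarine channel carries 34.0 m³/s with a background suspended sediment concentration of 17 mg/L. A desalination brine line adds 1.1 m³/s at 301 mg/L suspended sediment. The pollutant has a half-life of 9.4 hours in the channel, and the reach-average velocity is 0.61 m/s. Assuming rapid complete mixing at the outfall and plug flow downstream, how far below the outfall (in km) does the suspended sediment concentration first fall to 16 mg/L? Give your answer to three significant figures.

14.3 km

Mixed concentration C = ΣQC/ΣQ = (34.00·17.00 + 1.100·301.0) / 35.10 = 909.1/35.10 = 25.90 mg/L.
Half-life 9.4 h → k = ln 2 / 9.4 = 0.07374 h⁻¹ = 1.770 d⁻¹.
Set 25.90·exp(−k·t) = 16 → t = ln(25.90/16)/k = 23520 s = 6.532 h.
Distance = v·t = 0.61·23520 = 14340 m = 14.34 km.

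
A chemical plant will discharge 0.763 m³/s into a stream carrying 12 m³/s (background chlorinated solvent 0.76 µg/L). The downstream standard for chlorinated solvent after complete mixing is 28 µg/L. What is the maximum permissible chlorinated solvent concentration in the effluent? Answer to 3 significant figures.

456 µg/L

At the limit, (Qr·Cr + Qe·Cₑ)/(Qr + Qe) = 28:
Cₑ = (12.76·28 − 12.00·0.7600) / 0.7630 = 456.4 µg/L.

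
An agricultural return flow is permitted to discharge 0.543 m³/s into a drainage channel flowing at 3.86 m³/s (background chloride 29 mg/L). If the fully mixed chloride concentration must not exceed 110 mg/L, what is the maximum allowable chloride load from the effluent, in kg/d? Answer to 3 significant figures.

32200 kg/d

Mass balance at the limit: 3.860·29.00 + 0.5430·Cₑ = 4.403·110 → Cₑ = 685.8 mg/L.
Load = 0.5430 m³/s × 685.8 g/m³ × 86 400 s/d = 32170 kg/d.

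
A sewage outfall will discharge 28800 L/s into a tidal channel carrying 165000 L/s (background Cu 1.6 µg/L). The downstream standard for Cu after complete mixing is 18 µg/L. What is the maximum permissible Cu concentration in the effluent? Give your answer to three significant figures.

At the limit, (Qr·Cr + Qe·Cₑ)/(Qr + Qe) = 18:
Cₑ = (193800·18 − 165000·1.600) / 28800 = 112.0 µg/L.

112 µg/L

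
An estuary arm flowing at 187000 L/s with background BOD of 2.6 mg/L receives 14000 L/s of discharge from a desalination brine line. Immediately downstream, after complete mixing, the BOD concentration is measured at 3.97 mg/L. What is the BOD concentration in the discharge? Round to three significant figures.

Mass balance: 187000·2.600 + 14000·Cₑ = 201000·3.970
→ Cₑ = (201000·3.970 − 187000·2.600) / 14000 = 22.27 mg/L.

22.3 mg/L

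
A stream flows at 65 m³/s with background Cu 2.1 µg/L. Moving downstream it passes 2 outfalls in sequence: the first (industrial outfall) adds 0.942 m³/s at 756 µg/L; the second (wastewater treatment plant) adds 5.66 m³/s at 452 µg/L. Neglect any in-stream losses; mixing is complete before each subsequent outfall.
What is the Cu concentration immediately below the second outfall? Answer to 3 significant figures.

Below outfall 1: Q → 65.94 m³/s, C = (65.00·2.100 + 0.9420·756.0)/65.94 = 12.87 µg/L.
Below outfall 2: Q → 71.60 m³/s, C = (65.94·12.87 + 5.660·452.0)/71.60 = 47.58 µg/L.

47.6 µg/L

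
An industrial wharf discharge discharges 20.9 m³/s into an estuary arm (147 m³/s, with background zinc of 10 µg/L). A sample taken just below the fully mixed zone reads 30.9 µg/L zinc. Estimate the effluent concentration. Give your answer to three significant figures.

178 µg/L

Mass balance: 147.0·10.00 + 20.90·Cₑ = 167.9·30.90
→ Cₑ = (167.9·30.90 − 147.0·10.00) / 20.90 = 177.9 µg/L.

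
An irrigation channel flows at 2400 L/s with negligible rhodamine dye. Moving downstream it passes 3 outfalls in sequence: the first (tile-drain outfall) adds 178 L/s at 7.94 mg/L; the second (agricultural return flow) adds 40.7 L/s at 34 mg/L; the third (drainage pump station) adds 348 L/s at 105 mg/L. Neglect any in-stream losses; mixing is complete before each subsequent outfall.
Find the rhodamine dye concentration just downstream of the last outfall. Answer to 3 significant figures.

13.3 mg/L

Below outfall 1: Q → 2578 L/s, C = (2400·0 + 178.0·7.940)/2578 = 0.5482 mg/L.
Below outfall 2: Q → 2619 L/s, C = (2578·0.5482 + 40.70·34.00)/2619 = 1.068 mg/L.
Below outfall 3: Q → 2967 L/s, C = (2619·1.068 + 348.0·105.0)/2967 = 13.26 mg/L.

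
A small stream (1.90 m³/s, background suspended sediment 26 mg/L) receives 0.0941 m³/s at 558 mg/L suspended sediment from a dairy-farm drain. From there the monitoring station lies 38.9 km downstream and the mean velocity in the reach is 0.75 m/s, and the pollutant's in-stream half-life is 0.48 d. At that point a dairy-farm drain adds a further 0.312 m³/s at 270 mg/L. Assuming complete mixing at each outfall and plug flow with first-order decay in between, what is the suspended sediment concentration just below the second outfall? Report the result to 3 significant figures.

55.1 mg/L

After mixing, C = (1.900·26.00 + 0.09410·558.0) / 1.994 = 101.9/1.994 = 51.10 mg/L; combined flow 1.994 m³/s.
Travel time t = 38.9·1000 / 0.75 = 51870 s = 14.41 h.
Half-life 0.48 d → k = ln 2 / 0.48 = 1.444 d⁻¹.
Decay over the reach: 51.10·exp(−kt) = 51.10·0.4203 = 21.48 mg/L.
At the second outfall, C = (1.994·21.48 + 0.3120·270.0) / (1.994 + 0.3120) = 55.10 mg/L.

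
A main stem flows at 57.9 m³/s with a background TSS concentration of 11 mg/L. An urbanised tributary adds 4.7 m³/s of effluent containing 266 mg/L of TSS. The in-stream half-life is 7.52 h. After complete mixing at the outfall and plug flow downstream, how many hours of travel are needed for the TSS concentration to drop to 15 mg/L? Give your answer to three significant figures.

After mixing, C = (57.90·11.00 + 4.700·266.0) / 62.60 = 1887/62.60 = 30.15 mg/L.
Half-life 7.52 h → k = ln 2 / 7.52 = 0.09217 h⁻¹ = 2.212 d⁻¹.
30.15·exp(−k·t) = 15 → t = ln(30.15/15)/k = 27260 s = 7.572 h.

7.57 h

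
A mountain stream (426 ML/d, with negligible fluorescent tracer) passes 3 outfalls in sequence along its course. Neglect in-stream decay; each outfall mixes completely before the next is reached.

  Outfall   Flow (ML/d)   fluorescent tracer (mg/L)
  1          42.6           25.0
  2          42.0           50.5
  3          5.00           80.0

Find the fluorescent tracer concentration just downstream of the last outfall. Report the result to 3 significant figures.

Below outfall 1: Q → 468.6 ML/d, C = (426.0·0 + 42.60·25.00)/468.6 = 2.273 mg/L.
Below outfall 2: Q → 510.6 ML/d, C = (468.6·2.273 + 42.00·50.50)/510.6 = 6.240 mg/L.
Below outfall 3: Q → 515.6 ML/d, C = (510.6·6.240 + 5.000·80.00)/515.6 = 6.955 mg/L.

6.96 mg/L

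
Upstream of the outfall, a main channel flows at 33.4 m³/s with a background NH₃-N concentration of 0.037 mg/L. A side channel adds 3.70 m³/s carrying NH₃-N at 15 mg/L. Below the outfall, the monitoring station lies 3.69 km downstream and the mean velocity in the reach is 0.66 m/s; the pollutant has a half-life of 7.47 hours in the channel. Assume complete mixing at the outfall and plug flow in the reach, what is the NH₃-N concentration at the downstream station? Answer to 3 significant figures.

Conservation of mass: C = (33.40·0.03700 + 3.700·15.00) / 37.10 = 56.74/37.10 = 1.529 mg/L.
Travel time t = 3.69·1000 / 0.66 = 5591 s = 1.553 h.
Half-life 7.47 h → k = ln 2 / 7.47 = 0.09279 h⁻¹ = 2.227 d⁻¹.
Applying C = C₀e^(−kt): 1.529 × 0.8658 = 1.324 mg/L.

1.32 mg/L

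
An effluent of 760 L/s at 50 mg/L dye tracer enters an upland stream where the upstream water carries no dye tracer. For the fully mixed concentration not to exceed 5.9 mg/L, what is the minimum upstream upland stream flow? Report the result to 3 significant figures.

5680 L/s

Set C_mix = 5.9: (Q·0 + 760.0·50.00) / (Q + 760.0) = 5.9
→ Q = 760.0·(50.00 − 5.9)/(5.9 − 0) = 5681 L/s.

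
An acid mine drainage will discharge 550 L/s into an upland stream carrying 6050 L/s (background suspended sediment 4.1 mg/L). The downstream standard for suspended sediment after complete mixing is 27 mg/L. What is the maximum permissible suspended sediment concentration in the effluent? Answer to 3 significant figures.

At the limit, (Qr·Cr + Qe·Cₑ)/(Qr + Qe) = 27:
Cₑ = (6600·27 − 6050·4.100) / 550.0 = 278.9 mg/L.

279 mg/L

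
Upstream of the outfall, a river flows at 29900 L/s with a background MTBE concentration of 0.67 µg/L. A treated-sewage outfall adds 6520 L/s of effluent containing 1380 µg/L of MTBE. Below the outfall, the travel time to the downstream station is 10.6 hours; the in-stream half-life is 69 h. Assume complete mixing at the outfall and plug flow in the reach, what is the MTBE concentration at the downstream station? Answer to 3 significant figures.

Mixed concentration C = ΣQC/ΣQ = (29900·0.6700 + 6520·1380) / 36420 = 9018000/36420 = 247.6 µg/L.
Half-life 69 h → k = ln 2 / 69 = 0.01005 h⁻¹ = 0.2411 d⁻¹.
Applying C = C₀e^(−kt): 247.6 × 0.8990 = 222.6 µg/L.

223 µg/L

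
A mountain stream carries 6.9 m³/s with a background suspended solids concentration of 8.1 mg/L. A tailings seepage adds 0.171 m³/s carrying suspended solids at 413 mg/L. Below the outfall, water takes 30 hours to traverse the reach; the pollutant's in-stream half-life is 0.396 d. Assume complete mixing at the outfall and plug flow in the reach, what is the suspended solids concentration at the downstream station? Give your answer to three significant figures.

Conservation of mass: C = (6.900·8.100 + 0.1710·413.0) / 7.071 = 126.5/7.071 = 17.89 mg/L.
Half-life 0.396 d → k = ln 2 / 0.396 = 1.750 d⁻¹.
Applying C = C₀e^(−kt): 17.89 × 0.1121 = 2.006 mg/L.

2.01 mg/L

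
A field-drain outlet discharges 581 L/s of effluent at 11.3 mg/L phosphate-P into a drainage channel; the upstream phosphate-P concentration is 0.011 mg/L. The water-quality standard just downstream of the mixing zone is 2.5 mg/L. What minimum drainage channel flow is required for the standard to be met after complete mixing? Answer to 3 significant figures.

Set C_mix = 2.5: (Q·0.01100 + 581.0·11.30) / (Q + 581.0) = 2.5
→ Q = 581.0·(11.30 − 2.5)/(2.5 − 0.01100) = 2054 L/s.

2050 L/s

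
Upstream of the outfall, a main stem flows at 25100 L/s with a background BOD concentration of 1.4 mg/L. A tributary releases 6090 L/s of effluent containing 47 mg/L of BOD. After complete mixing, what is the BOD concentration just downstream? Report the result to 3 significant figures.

After mixing, C = (25100·1.400 + 6090·47.00) / 31190 = 321400/31190 = 10.30 mg/L.

10.3 mg/L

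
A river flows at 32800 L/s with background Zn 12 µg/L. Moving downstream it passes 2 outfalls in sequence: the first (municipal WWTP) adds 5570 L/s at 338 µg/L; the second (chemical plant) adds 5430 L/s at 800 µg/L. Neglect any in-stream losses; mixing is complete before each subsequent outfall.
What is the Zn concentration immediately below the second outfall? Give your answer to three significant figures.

151 µg/L

After outfall 1: Q = 32800 + 5570 = 38370 L/s; C = (32800·12.00 + 5570·338.0)/38370 = 59.32 µg/L.
After outfall 2: Q = 38370 + 5430 = 43800 L/s; C = (38370·59.32 + 5430·800.0)/43800 = 151.1 µg/L.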